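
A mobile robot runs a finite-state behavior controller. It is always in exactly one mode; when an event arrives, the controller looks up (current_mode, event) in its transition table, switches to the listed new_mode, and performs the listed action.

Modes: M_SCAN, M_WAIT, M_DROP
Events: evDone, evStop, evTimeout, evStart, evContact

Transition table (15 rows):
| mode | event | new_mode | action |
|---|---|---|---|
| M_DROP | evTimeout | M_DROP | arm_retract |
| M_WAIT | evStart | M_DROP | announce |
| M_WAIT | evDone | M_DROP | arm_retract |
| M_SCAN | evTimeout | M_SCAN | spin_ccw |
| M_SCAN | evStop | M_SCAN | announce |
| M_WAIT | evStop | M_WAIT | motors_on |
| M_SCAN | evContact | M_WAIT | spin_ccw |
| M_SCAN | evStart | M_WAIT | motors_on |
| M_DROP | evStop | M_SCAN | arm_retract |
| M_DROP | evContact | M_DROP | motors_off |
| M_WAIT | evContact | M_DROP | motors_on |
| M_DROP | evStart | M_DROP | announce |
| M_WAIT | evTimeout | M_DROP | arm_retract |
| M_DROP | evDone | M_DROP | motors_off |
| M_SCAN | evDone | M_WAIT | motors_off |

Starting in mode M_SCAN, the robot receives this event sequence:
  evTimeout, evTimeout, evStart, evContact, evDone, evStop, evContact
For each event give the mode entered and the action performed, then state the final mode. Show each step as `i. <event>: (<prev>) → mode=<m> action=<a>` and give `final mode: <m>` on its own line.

1. evTimeout: (M_SCAN) → mode=M_SCAN action=spin_ccw
2. evTimeout: (M_SCAN) → mode=M_SCAN action=spin_ccw
3. evStart: (M_SCAN) → mode=M_WAIT action=motors_on
4. evContact: (M_WAIT) → mode=M_DROP action=motors_on
5. evDone: (M_DROP) → mode=M_DROP action=motors_off
6. evStop: (M_DROP) → mode=M_SCAN action=arm_retract
7. evContact: (M_SCAN) → mode=M_WAIT action=spin_ccw

final mode: M_WAIT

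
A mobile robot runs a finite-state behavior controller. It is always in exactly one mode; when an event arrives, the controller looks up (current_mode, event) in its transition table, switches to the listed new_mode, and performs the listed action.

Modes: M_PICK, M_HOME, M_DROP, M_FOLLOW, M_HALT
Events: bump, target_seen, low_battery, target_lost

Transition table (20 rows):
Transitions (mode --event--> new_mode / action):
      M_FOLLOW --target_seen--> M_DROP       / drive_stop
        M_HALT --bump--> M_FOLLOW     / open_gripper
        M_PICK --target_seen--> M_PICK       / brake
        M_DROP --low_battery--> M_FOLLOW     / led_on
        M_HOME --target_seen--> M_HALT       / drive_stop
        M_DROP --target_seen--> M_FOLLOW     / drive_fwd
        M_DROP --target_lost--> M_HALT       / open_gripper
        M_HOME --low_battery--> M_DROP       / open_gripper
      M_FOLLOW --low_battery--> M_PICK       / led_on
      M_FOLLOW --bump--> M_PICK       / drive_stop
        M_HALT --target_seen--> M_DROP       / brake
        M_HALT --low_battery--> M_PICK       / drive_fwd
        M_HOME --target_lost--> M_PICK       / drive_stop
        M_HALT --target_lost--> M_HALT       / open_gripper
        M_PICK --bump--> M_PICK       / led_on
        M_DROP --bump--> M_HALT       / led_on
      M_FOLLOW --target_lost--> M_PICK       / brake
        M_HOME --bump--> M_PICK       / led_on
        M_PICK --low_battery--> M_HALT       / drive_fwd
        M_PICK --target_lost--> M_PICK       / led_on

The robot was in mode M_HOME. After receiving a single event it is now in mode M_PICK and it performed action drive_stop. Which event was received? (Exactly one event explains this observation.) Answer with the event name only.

try bump: (M_HOME, bump) → (M_PICK, led_on)
try target_seen: (M_HOME, target_seen) → (M_HALT, drive_stop)
try low_battery: (M_HOME, low_battery) → (M_DROP, open_gripper)
try target_lost: (M_HOME, target_lost) → (M_PICK, drive_stop)  ← matches

target_lost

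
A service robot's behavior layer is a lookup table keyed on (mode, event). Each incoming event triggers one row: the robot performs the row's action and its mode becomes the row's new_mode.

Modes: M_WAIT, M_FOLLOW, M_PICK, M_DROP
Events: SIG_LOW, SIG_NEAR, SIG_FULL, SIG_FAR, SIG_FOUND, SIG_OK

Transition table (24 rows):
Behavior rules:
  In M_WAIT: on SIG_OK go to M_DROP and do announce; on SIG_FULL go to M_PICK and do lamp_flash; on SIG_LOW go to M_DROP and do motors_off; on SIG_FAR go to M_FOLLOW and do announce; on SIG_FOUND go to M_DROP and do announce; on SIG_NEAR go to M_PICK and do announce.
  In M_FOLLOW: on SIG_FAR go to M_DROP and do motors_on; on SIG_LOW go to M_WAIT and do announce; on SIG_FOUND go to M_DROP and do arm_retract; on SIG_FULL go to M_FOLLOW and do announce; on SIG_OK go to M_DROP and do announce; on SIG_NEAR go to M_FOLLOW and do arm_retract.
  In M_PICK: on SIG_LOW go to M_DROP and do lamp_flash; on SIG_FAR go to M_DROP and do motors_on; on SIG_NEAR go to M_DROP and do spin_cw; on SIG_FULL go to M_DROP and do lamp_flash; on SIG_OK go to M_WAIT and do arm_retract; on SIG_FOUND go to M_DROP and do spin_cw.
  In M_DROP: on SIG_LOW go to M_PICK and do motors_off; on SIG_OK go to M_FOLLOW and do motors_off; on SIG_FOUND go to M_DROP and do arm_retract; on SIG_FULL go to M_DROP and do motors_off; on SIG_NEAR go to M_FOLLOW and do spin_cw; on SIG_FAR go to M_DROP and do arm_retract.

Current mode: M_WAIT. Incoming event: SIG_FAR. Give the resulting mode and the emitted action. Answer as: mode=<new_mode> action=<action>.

current mode = M_WAIT; filter table to that mode:
  (M_WAIT, SIG_OK) → (M_DROP, announce)
  (M_WAIT, SIG_FULL) → (M_PICK, lamp_flash)
  (M_WAIT, SIG_LOW) → (M_DROP, motors_off)
  (M_WAIT, SIG_FAR) → (M_FOLLOW, announce)  ← event matches
  (M_WAIT, SIG_FOUND) → (M_DROP, announce)
  (M_WAIT, SIG_NEAR) → (M_PICK, announce)
event = SIG_FAR selects (M_FOLLOW, announce)

mode=M_FOLLOW action=announce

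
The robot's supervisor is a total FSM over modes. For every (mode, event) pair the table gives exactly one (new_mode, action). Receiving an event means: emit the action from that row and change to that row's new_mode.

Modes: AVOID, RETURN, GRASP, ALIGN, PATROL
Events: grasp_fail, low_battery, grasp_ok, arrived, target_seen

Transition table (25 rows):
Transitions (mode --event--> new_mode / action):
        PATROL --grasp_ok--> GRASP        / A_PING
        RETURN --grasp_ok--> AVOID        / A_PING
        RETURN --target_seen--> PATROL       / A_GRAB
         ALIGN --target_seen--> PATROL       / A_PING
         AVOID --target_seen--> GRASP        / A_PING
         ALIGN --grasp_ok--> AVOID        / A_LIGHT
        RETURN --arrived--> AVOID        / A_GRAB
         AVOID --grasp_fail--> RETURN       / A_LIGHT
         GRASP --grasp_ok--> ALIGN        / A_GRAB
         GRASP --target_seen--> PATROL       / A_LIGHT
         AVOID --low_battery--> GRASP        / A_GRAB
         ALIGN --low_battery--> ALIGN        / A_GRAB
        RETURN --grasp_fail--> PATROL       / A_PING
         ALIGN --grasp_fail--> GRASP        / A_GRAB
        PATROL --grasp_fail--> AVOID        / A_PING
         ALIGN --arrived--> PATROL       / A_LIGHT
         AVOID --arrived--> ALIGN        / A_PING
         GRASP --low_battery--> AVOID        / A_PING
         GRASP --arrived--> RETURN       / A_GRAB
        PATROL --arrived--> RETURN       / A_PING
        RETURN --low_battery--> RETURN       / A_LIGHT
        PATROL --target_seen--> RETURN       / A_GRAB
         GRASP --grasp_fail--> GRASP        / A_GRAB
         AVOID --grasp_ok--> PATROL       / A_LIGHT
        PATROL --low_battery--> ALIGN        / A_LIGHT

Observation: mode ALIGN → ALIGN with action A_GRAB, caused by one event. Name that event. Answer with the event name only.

low_battery

try grasp_fail: (ALIGN, grasp_fail) → (GRASP, A_GRAB)
try low_battery: (ALIGN, low_battery) → (ALIGN, A_GRAB)  ← matches
try grasp_ok: (ALIGN, grasp_ok) → (AVOID, A_LIGHT)
try arrived: (ALIGN, arrived) → (PATROL, A_LIGHT)
try target_seen: (ALIGN, target_seen) → (PATROL, A_PING)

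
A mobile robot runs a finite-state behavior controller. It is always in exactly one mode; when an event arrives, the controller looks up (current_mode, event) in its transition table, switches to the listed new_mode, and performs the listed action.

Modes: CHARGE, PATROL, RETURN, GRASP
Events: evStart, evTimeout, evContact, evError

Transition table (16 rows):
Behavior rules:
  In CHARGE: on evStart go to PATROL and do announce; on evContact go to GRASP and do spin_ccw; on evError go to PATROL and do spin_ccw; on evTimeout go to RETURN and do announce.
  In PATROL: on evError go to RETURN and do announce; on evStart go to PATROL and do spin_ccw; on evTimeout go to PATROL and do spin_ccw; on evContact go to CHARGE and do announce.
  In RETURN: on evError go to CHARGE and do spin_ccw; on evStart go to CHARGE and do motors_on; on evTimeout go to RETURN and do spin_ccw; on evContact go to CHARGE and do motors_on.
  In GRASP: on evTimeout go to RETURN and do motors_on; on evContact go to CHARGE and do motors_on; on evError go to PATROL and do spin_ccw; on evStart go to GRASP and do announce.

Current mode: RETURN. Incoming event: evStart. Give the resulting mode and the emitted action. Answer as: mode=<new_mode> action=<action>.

mode=CHARGE action=motors_on

current mode = RETURN; filter table to that mode:
  (RETURN, evError) → (CHARGE, spin_ccw)
  (RETURN, evStart) → (CHARGE, motors_on)  ← event matches
  (RETURN, evTimeout) → (RETURN, spin_ccw)
  (RETURN, evContact) → (CHARGE, motors_on)
event = evStart selects (CHARGE, motors_on)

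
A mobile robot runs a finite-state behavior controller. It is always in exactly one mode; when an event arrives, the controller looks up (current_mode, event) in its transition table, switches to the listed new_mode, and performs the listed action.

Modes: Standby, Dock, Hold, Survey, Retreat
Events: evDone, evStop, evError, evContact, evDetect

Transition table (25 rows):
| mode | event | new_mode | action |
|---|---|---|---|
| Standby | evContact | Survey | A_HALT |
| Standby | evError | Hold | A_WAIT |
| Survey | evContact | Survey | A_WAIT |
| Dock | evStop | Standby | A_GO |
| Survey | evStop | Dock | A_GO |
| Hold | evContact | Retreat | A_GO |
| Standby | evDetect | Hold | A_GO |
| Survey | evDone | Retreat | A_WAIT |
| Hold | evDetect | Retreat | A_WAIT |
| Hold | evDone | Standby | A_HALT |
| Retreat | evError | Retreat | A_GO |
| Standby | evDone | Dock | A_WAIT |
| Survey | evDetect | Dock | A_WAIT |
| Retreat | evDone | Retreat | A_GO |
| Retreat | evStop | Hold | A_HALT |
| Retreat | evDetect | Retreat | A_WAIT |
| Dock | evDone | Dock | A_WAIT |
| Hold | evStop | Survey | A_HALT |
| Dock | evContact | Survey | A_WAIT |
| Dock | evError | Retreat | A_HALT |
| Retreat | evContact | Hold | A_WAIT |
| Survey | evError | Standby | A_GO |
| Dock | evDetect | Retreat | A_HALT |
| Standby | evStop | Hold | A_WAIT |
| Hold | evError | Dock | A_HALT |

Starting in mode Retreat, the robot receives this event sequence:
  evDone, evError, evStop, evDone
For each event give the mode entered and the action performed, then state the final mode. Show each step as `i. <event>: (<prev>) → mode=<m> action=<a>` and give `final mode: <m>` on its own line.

1. evDone: (Retreat) → mode=Retreat action=A_GO
2. evError: (Retreat) → mode=Retreat action=A_GO
3. evStop: (Retreat) → mode=Hold action=A_HALT
4. evDone: (Hold) → mode=Standby action=A_HALT

final mode: Standby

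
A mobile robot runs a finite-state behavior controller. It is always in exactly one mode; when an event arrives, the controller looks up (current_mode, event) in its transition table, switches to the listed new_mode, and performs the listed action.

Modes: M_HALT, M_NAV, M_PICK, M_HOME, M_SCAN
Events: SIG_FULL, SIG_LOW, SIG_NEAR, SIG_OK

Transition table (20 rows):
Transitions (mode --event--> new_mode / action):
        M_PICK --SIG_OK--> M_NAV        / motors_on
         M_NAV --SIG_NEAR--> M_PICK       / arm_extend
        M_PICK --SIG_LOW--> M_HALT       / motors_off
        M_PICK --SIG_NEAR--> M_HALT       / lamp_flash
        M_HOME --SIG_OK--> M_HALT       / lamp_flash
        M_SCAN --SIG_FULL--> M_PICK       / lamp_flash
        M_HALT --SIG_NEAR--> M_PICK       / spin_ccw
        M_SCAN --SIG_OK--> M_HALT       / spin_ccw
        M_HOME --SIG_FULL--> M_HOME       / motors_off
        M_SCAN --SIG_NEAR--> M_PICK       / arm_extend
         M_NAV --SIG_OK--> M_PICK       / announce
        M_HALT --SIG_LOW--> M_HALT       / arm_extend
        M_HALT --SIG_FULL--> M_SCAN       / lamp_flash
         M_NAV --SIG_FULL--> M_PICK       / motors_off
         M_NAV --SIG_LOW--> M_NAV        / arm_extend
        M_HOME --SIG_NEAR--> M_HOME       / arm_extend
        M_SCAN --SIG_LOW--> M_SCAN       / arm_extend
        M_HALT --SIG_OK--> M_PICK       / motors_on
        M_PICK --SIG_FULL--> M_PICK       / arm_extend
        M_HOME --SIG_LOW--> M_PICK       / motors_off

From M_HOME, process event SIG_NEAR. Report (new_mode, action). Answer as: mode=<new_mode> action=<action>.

current mode = M_HOME; filter table to that mode:
  (M_HOME, SIG_OK) → (M_HALT, lamp_flash)
  (M_HOME, SIG_FULL) → (M_HOME, motors_off)
  (M_HOME, SIG_NEAR) → (M_HOME, arm_extend)  ← event matches
  (M_HOME, SIG_LOW) → (M_PICK, motors_off)
event = SIG_NEAR selects (M_HOME, arm_extend)

mode=M_HOME action=arm_extend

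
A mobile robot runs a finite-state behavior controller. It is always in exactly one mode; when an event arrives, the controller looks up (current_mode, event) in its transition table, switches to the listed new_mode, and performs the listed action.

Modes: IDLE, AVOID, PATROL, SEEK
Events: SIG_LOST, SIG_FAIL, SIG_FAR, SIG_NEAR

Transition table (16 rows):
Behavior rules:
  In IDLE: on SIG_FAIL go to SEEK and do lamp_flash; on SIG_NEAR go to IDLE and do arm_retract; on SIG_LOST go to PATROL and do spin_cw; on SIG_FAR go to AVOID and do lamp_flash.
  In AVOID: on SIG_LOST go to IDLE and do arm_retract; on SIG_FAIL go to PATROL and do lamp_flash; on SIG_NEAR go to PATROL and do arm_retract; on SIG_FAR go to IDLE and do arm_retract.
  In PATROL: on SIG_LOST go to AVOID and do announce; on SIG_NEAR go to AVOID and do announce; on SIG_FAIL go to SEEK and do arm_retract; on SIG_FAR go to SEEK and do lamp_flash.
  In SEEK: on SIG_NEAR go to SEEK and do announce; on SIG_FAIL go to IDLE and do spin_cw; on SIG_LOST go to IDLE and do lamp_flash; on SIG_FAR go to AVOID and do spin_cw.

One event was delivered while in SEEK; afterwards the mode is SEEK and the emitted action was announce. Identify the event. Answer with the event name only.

try SIG_LOST: (SEEK, SIG_LOST) → (IDLE, lamp_flash)
try SIG_FAIL: (SEEK, SIG_FAIL) → (IDLE, spin_cw)
try SIG_FAR: (SEEK, SIG_FAR) → (AVOID, spin_cw)
try SIG_NEAR: (SEEK, SIG_NEAR) → (SEEK, announce)  ← matches

SIG_NEAR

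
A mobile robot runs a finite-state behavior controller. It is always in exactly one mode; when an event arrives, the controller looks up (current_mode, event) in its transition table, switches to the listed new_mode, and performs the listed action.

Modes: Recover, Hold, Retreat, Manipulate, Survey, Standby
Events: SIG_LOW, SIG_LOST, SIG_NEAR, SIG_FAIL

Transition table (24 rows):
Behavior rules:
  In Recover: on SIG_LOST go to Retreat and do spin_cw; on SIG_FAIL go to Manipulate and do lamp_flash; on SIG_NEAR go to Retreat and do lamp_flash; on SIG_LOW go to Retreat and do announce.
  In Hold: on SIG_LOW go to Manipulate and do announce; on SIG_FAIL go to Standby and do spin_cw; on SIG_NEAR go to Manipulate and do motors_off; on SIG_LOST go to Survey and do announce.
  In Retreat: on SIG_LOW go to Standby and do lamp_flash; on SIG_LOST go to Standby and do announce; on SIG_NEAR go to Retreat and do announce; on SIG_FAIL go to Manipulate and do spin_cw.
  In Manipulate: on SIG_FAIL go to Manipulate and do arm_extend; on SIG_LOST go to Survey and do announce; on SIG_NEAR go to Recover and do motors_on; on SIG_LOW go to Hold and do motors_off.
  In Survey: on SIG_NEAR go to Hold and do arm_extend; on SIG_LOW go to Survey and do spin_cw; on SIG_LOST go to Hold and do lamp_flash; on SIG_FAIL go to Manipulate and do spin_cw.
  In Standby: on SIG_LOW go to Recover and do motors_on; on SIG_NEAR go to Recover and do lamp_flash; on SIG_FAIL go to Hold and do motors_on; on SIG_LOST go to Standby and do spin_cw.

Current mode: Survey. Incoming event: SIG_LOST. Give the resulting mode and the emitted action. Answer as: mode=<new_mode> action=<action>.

mode=Hold action=lamp_flash

current mode = Survey; filter table to that mode:
  (Survey, SIG_NEAR) → (Hold, arm_extend)
  (Survey, SIG_LOW) → (Survey, spin_cw)
  (Survey, SIG_LOST) → (Hold, lamp_flash)  ← event matches
  (Survey, SIG_FAIL) → (Manipulate, spin_cw)
event = SIG_LOST selects (Hold, lamp_flash)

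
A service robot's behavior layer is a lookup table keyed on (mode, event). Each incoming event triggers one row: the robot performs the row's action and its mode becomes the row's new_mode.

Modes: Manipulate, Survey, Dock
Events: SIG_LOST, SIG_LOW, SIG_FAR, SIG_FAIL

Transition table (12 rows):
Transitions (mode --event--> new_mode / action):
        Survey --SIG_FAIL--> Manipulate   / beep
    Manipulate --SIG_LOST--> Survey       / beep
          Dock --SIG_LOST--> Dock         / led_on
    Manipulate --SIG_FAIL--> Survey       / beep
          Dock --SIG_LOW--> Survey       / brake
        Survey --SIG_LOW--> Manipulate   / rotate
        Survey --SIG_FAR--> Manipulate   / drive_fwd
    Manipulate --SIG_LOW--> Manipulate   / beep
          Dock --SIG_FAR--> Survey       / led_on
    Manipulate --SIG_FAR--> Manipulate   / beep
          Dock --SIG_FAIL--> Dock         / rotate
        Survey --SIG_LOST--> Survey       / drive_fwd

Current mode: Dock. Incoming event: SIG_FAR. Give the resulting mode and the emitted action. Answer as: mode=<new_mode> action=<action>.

mode=Survey action=led_on

current mode = Dock; filter table to that mode:
  (Dock, SIG_LOST) → (Dock, led_on)
  (Dock, SIG_LOW) → (Survey, brake)
  (Dock, SIG_FAR) → (Survey, led_on)  ← event matches
  (Dock, SIG_FAIL) → (Dock, rotate)
event = SIG_FAR selects (Survey, led_on)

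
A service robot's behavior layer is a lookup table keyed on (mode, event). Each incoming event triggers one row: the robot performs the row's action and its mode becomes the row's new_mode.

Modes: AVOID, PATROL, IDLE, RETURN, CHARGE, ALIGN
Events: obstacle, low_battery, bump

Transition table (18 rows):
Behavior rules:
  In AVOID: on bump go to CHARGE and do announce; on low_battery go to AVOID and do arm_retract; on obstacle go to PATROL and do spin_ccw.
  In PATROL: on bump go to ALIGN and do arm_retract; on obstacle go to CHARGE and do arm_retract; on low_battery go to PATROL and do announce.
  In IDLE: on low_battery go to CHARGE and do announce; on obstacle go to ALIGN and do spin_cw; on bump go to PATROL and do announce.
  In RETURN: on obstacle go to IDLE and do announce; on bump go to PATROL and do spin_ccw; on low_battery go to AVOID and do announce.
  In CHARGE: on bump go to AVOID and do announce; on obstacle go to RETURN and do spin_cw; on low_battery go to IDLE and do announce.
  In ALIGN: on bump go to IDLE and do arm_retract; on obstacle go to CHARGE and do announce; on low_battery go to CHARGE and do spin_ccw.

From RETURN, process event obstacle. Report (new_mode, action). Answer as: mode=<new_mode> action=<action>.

current mode = RETURN; filter table to that mode:
  (RETURN, obstacle) → (IDLE, announce)  ← event matches
  (RETURN, bump) → (PATROL, spin_ccw)
  (RETURN, low_battery) → (AVOID, announce)
event = obstacle selects (IDLE, announce)

mode=IDLE action=announce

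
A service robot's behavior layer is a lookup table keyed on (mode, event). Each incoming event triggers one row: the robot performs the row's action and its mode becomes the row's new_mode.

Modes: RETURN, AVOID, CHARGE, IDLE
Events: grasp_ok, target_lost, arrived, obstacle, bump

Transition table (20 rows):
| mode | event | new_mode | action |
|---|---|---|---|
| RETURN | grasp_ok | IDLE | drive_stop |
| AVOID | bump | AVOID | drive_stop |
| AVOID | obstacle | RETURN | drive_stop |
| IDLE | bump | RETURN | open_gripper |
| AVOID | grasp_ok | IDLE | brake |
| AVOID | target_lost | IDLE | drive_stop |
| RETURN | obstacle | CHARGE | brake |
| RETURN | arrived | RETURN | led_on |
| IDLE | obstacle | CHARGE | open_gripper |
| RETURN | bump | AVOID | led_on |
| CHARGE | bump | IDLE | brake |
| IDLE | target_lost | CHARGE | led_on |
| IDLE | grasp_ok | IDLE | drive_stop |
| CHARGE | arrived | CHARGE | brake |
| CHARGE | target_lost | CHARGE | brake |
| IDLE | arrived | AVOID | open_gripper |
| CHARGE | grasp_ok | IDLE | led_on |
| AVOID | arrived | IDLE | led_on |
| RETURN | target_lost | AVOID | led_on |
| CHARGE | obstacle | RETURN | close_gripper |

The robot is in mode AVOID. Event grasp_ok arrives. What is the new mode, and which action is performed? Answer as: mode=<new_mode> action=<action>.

current mode = AVOID; filter table to that mode:
  (AVOID, bump) → (AVOID, drive_stop)
  (AVOID, obstacle) → (RETURN, drive_stop)
  (AVOID, grasp_ok) → (IDLE, brake)  ← event matches
  (AVOID, target_lost) → (IDLE, drive_stop)
  (AVOID, arrived) → (IDLE, led_on)
event = grasp_ok selects (IDLE, brake)

mode=IDLE action=brake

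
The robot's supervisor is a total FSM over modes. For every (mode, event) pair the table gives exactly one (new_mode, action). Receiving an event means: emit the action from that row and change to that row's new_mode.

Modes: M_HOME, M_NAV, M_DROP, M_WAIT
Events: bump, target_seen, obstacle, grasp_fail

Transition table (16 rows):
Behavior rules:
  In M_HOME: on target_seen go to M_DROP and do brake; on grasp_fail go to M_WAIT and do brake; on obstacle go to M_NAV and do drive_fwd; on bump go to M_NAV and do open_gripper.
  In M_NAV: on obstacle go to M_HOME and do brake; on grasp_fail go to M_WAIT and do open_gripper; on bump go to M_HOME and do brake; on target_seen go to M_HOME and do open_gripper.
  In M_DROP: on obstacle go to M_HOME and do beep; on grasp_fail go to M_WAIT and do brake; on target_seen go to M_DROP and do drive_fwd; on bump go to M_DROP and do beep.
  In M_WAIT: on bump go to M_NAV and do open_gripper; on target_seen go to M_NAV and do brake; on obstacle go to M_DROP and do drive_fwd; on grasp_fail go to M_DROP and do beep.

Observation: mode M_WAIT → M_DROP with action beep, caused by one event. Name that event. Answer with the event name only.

try bump: (M_WAIT, bump) → (M_NAV, open_gripper)
try target_seen: (M_WAIT, target_seen) → (M_NAV, brake)
try obstacle: (M_WAIT, obstacle) → (M_DROP, drive_fwd)
try grasp_fail: (M_WAIT, grasp_fail) → (M_DROP, beep)  ← matches

grasp_fail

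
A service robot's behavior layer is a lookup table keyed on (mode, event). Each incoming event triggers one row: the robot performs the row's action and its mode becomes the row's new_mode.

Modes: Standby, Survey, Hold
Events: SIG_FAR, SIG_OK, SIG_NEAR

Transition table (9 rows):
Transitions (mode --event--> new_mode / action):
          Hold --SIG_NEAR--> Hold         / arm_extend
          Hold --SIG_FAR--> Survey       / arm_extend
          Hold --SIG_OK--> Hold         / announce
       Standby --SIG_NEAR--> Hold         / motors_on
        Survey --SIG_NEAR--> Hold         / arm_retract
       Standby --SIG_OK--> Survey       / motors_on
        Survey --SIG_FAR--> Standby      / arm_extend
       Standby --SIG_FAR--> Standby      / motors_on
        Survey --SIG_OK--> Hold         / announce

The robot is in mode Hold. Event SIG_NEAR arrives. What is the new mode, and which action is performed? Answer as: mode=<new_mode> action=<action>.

mode=Hold action=arm_extend

current mode = Hold; filter table to that mode:
  (Hold, SIG_NEAR) → (Hold, arm_extend)  ← event matches
  (Hold, SIG_FAR) → (Survey, arm_extend)
  (Hold, SIG_OK) → (Hold, announce)
event = SIG_NEAR selects (Hold, arm_extend)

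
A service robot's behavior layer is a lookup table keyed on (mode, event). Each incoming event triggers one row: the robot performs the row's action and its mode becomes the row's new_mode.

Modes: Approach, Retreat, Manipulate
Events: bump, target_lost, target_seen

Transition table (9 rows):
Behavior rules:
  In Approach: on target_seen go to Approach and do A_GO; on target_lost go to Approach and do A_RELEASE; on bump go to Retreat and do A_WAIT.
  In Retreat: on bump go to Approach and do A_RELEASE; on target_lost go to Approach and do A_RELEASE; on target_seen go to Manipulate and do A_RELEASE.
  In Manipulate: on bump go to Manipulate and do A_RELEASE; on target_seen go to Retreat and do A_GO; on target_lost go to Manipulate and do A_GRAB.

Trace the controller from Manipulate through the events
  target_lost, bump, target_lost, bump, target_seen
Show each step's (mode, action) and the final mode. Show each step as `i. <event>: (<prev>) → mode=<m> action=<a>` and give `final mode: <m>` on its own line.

1. target_lost: (Manipulate) → mode=Manipulate action=A_GRAB
2. bump: (Manipulate) → mode=Manipulate action=A_RELEASE
3. target_lost: (Manipulate) → mode=Manipulate action=A_GRAB
4. bump: (Manipulate) → mode=Manipulate action=A_RELEASE
5. target_seen: (Manipulate) → mode=Retreat action=A_GO

final mode: Retreat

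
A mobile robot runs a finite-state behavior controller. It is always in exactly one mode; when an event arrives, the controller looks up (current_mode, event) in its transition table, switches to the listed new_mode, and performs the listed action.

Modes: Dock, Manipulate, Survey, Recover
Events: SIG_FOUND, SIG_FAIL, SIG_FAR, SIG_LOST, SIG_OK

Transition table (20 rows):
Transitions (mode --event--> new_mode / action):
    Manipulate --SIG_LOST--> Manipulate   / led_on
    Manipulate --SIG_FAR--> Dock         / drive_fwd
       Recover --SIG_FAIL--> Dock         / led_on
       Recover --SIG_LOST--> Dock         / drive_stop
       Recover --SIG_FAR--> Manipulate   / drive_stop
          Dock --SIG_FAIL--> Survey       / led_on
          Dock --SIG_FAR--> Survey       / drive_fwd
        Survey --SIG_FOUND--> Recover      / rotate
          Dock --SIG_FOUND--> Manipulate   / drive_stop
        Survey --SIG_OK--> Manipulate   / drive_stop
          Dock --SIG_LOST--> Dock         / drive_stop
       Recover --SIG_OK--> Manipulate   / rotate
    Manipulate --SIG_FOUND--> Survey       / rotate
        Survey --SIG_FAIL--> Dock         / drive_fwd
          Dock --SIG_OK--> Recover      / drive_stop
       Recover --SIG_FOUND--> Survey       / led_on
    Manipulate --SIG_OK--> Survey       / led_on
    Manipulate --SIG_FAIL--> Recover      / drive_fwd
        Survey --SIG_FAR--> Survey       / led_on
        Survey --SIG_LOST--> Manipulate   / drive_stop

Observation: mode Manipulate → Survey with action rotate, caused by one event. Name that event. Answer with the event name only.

try SIG_FOUND: (Manipulate, SIG_FOUND) → (Survey, rotate)  ← matches
try SIG_FAIL: (Manipulate, SIG_FAIL) → (Recover, drive_fwd)
try SIG_FAR: (Manipulate, SIG_FAR) → (Dock, drive_fwd)
try SIG_LOST: (Manipulate, SIG_LOST) → (Manipulate, led_on)
try SIG_OK: (Manipulate, SIG_OK) → (Survey, led_on)

SIG_FOUND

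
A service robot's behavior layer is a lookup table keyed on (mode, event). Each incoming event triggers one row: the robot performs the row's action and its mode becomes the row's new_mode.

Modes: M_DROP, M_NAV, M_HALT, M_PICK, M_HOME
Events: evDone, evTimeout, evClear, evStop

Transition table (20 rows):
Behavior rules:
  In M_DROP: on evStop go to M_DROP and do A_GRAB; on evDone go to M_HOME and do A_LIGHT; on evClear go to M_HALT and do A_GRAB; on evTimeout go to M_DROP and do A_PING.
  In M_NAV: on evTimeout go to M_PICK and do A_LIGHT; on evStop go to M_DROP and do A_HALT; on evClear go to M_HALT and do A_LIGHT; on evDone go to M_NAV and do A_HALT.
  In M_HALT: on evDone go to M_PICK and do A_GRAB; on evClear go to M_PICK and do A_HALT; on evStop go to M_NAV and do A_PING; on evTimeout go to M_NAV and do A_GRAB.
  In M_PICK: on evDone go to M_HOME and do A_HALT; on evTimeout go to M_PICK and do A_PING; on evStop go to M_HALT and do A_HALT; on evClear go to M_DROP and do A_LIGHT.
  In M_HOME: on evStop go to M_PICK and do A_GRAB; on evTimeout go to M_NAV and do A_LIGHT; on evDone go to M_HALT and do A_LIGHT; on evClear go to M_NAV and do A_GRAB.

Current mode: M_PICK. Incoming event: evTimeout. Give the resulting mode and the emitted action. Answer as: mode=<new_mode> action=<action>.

mode=M_PICK action=A_PING

current mode = M_PICK; filter table to that mode:
  (M_PICK, evDone) → (M_HOME, A_HALT)
  (M_PICK, evTimeout) → (M_PICK, A_PING)  ← event matches
  (M_PICK, evStop) → (M_HALT, A_HALT)
  (M_PICK, evClear) → (M_DROP, A_LIGHT)
event = evTimeout selects (M_PICK, A_PING)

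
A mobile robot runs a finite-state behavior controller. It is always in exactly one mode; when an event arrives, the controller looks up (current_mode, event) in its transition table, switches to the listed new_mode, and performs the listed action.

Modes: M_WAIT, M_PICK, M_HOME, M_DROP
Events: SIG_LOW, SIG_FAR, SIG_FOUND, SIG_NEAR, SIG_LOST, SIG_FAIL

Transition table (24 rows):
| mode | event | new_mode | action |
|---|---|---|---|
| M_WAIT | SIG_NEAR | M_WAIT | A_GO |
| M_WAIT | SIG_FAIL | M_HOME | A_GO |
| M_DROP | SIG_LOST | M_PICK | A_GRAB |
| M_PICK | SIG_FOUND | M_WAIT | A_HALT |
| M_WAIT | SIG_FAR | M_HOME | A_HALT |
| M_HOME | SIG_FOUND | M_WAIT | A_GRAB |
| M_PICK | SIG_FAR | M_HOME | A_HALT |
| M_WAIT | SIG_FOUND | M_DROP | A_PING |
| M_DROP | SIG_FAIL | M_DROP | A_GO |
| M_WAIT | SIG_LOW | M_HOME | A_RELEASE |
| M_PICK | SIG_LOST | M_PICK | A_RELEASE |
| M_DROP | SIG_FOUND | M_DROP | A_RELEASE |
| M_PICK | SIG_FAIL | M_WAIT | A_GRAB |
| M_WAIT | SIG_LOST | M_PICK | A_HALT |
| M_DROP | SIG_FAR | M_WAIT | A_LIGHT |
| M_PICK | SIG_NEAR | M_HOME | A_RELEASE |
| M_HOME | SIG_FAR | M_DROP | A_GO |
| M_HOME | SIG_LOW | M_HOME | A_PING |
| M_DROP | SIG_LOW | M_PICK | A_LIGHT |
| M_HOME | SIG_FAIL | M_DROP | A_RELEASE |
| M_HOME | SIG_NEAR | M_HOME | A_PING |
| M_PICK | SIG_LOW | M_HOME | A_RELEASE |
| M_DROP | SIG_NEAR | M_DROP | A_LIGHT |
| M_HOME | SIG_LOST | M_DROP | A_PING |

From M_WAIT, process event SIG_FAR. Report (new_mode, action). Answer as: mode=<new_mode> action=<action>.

mode=M_HOME action=A_HALT

current mode = M_WAIT; filter table to that mode:
  (M_WAIT, SIG_NEAR) → (M_WAIT, A_GO)
  (M_WAIT, SIG_FAIL) → (M_HOME, A_GO)
  (M_WAIT, SIG_FAR) → (M_HOME, A_HALT)  ← event matches
  (M_WAIT, SIG_FOUND) → (M_DROP, A_PING)
  (M_WAIT, SIG_LOW) → (M_HOME, A_RELEASE)
  (M_WAIT, SIG_LOST) → (M_PICK, A_HALT)
event = SIG_FAR selects (M_HOME, A_HALT)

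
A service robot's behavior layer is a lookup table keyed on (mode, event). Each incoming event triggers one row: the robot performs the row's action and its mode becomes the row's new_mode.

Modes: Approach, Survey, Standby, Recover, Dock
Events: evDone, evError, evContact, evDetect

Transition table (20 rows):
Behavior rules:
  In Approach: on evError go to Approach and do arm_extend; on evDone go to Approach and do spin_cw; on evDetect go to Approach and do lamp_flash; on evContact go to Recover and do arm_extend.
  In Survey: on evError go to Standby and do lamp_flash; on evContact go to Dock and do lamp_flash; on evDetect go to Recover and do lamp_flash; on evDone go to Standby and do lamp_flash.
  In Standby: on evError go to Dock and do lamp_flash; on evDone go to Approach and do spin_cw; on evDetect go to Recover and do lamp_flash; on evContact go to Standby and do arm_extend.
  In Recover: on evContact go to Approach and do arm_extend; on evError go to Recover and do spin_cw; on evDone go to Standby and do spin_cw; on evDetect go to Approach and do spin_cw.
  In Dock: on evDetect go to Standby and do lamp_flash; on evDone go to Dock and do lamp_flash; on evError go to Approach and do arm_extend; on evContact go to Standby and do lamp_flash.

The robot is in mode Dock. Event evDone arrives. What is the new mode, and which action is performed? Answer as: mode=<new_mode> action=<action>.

current mode = Dock; filter table to that mode:
  (Dock, evDetect) → (Standby, lamp_flash)
  (Dock, evDone) → (Dock, lamp_flash)  ← event matches
  (Dock, evError) → (Approach, arm_extend)
  (Dock, evContact) → (Standby, lamp_flash)
event = evDone selects (Dock, lamp_flash)

mode=Dock action=lamp_flash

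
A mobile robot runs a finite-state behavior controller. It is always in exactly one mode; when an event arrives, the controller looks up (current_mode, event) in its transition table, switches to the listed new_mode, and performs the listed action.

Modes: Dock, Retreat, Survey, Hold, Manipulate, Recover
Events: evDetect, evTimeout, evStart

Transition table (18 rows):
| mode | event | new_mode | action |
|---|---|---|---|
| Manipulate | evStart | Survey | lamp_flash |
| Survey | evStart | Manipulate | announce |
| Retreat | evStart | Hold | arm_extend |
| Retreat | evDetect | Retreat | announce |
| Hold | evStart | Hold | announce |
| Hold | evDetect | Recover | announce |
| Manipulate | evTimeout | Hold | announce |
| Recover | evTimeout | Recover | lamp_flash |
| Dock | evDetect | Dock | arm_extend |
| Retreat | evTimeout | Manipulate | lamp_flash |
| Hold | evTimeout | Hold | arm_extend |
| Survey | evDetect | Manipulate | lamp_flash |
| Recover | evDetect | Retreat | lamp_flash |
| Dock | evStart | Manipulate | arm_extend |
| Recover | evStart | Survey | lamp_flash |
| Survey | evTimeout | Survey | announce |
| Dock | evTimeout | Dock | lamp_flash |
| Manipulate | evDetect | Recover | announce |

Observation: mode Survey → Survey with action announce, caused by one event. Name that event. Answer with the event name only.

evTimeout

try evDetect: (Survey, evDetect) → (Manipulate, lamp_flash)
try evTimeout: (Survey, evTimeout) → (Survey, announce)  ← matches
try evStart: (Survey, evStart) → (Manipulate, announce)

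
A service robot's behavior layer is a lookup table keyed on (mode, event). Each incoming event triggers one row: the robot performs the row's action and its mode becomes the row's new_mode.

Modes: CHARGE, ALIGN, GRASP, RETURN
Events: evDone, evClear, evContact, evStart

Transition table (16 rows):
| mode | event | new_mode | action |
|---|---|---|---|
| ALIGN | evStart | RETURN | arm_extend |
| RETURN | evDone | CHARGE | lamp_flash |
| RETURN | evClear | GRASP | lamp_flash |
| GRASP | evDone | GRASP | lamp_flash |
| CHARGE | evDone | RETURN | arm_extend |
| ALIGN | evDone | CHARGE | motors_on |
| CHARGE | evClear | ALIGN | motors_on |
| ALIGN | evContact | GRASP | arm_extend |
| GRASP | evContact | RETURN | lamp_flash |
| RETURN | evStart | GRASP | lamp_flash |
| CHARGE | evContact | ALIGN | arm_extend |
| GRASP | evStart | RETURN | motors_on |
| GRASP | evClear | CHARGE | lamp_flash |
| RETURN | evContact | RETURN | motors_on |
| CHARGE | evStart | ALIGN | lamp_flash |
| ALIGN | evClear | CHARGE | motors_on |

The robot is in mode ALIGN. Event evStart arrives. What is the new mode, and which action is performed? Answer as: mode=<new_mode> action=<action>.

mode=RETURN action=arm_extend

current mode = ALIGN; filter table to that mode:
  (ALIGN, evStart) → (RETURN, arm_extend)  ← event matches
  (ALIGN, evDone) → (CHARGE, motors_on)
  (ALIGN, evContact) → (GRASP, arm_extend)
  (ALIGN, evClear) → (CHARGE, motors_on)
event = evStart selects (RETURN, arm_extend)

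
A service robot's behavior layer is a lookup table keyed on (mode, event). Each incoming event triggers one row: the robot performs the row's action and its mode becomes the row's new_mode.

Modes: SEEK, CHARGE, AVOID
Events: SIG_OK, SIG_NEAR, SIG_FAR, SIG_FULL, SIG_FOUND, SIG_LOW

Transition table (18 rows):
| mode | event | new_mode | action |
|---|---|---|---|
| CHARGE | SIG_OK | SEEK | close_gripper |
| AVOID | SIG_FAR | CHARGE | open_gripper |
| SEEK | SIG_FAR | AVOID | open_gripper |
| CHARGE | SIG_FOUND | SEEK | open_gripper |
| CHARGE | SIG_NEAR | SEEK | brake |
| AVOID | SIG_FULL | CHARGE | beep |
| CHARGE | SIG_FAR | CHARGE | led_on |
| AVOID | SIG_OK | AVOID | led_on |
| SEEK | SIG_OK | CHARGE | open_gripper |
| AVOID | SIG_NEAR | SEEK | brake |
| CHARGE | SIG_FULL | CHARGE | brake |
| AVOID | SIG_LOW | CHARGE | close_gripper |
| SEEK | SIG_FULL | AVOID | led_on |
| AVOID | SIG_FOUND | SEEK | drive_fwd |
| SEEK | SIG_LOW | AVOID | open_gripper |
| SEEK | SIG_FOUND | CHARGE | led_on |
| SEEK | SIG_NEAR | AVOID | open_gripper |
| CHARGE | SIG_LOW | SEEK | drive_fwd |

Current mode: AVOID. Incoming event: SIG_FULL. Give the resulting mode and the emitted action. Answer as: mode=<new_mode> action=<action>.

current mode = AVOID; filter table to that mode:
  (AVOID, SIG_FAR) → (CHARGE, open_gripper)
  (AVOID, SIG_FULL) → (CHARGE, beep)  ← event matches
  (AVOID, SIG_OK) → (AVOID, led_on)
  (AVOID, SIG_NEAR) → (SEEK, brake)
  (AVOID, SIG_LOW) → (CHARGE, close_gripper)
  (AVOID, SIG_FOUND) → (SEEK, drive_fwd)
event = SIG_FULL selects (CHARGE, beep)

mode=CHARGE action=beep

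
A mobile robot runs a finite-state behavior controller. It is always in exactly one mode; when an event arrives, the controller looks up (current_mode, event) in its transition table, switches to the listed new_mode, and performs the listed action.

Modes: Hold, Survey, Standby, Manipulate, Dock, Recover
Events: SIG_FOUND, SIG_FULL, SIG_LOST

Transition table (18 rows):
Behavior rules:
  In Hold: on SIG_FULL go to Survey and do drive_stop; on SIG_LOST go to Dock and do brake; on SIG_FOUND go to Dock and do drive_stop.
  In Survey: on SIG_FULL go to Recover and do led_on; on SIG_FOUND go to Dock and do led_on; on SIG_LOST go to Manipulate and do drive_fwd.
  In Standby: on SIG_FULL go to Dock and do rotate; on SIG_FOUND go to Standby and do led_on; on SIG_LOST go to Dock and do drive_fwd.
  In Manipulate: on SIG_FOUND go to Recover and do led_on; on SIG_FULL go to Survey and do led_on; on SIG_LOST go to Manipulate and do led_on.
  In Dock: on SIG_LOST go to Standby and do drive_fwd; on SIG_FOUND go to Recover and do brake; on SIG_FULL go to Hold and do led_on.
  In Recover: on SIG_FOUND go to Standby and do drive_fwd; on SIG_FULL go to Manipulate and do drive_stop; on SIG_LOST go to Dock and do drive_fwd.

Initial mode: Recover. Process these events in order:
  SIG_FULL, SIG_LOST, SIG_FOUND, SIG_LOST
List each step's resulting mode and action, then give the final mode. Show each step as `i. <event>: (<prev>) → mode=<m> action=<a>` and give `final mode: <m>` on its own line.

final mode: Dock

1. SIG_FULL: (Recover) → mode=Manipulate action=drive_stop
2. SIG_LOST: (Manipulate) → mode=Manipulate action=led_on
3. SIG_FOUND: (Manipulate) → mode=Recover action=led_on
4. SIG_LOST: (Recover) → mode=Dock action=drive_fwd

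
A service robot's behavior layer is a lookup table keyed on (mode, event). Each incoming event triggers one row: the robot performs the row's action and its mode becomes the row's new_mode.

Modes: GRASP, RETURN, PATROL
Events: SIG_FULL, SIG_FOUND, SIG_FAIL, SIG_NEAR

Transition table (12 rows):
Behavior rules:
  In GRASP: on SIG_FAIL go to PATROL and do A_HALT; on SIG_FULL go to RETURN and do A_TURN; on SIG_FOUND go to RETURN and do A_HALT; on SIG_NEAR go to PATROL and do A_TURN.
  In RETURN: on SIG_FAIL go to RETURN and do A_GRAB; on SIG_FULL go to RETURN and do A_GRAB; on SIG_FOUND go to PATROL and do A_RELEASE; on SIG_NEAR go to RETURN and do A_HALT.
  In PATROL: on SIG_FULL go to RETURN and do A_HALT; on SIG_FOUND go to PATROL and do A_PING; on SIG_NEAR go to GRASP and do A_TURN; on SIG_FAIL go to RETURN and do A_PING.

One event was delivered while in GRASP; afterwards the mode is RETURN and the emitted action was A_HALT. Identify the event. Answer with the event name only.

try SIG_FULL: (GRASP, SIG_FULL) → (RETURN, A_TURN)
try SIG_FOUND: (GRASP, SIG_FOUND) → (RETURN, A_HALT)  ← matches
try SIG_FAIL: (GRASP, SIG_FAIL) → (PATROL, A_HALT)
try SIG_NEAR: (GRASP, SIG_NEAR) → (PATROL, A_TURN)

SIG_FOUND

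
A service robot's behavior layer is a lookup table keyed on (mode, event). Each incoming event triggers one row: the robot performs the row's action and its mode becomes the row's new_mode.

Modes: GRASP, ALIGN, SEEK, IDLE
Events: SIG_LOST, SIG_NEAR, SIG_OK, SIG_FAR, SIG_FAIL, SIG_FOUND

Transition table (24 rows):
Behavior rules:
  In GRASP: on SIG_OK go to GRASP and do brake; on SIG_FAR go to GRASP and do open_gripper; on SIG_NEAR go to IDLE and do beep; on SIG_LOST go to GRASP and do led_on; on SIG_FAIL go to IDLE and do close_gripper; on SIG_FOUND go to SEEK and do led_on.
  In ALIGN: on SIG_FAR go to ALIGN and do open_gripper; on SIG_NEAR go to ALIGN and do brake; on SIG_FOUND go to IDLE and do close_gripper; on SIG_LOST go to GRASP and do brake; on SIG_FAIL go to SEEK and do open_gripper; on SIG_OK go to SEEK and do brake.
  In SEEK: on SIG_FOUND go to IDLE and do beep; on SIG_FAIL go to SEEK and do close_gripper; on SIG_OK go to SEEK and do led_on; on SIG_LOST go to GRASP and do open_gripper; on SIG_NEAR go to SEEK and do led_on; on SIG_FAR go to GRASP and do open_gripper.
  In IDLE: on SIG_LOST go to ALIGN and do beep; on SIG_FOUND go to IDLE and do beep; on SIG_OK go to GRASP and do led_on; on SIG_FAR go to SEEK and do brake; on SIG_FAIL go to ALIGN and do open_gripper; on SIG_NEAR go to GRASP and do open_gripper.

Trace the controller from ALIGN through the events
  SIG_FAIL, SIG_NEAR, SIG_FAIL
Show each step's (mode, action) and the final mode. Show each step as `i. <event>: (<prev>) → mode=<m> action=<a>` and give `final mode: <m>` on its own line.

final mode: SEEK

1. SIG_FAIL: (ALIGN) → mode=SEEK action=open_gripper
2. SIG_NEAR: (SEEK) → mode=SEEK action=led_on
3. SIG_FAIL: (SEEK) → mode=SEEK action=close_gripper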